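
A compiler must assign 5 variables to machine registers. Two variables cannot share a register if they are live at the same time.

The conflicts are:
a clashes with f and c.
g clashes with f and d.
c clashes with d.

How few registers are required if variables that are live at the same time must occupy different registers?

3

The cycle a-f-g-d-c-a has odd length 5, so it cannot be 2-colored; at least 3 registers are needed.
3 registers suffice: register 1 → {a, g}; register 2 → {f, d}; register 3 → {c}. Every pair that conflicts lands in different registers.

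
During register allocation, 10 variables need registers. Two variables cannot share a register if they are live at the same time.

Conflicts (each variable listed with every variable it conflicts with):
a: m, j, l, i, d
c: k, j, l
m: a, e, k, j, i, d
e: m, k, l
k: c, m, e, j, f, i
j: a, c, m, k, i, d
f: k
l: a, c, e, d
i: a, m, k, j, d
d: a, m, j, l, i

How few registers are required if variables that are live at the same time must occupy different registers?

5

a, m, j, i, d all conflict with each other, so at least 5 registers are needed.
5 registers suffice: register 1 → {j, f, l}; register 2 → {k, d}; register 3 → {c, m}; register 4 → {e, i}; register 5 → {a}. No two conflicting variables share a register.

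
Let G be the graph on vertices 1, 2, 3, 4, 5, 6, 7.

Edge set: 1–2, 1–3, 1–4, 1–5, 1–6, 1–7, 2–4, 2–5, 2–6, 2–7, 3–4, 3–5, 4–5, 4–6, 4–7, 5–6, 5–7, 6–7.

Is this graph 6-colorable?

Yes

The chromatic number is 6. 1, 2, 4, 5, 6, 7 are pairwise adjacent (a clique of size 6), so at least 6 colors are needed.
A valid assignment using 6 colors: 1=c, 2=e, 3=d, 4=b, 5=a, 6=f, 7=d.
That is already a proper 6-coloring.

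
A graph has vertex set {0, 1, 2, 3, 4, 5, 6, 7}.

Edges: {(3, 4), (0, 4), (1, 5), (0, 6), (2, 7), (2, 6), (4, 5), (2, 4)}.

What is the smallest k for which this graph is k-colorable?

4 and 5 are adjacent, so at least 2 colors are needed.
2 colors suffice: color a → {1, 4, 6, 7}; color b → {0, 2, 3, 5}. No two adjacent vertices share a color.

2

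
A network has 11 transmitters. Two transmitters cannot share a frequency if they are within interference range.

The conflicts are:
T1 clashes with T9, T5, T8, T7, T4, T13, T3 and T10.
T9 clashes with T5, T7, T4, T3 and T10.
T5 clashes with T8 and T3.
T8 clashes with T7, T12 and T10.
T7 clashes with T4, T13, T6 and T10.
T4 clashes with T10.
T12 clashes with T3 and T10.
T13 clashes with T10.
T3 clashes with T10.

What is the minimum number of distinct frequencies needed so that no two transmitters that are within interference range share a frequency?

T1, T9, T7, T4, T10 pairwise conflict, so at least 5 frequencies are needed.
5 frequencies suffice: T1=2, T9=4, T5=1, T8=4, T7=3, T4=5, T12=2, T13=4, T6=1, T3=3, T10=1. Each listed conflict is separated.

5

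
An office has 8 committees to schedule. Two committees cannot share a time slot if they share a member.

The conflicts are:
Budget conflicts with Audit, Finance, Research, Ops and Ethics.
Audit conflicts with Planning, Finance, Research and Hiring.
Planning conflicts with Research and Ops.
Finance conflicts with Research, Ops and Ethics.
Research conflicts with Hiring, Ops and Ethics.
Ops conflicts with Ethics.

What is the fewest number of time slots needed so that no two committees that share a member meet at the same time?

5

Budget, Finance, Research, Ops, Ethics all conflict with each other, so at least 5 time slots are needed.
5 time slots suffice: time slot 1 → {Research}; time slot 2 → {Audit, Ops}; time slot 3 → {Planning, Finance, Hiring}; time slot 4 → {Budget}; time slot 5 → {Ethics}. No two conflicting committees share a time slot.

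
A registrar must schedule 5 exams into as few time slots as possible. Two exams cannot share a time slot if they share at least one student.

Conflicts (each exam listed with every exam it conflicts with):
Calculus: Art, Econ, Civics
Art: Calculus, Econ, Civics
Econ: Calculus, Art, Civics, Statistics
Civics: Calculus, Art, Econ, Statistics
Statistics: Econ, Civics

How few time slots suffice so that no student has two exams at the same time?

Calculus, Art, Econ, Civics all conflict with each other, so at least 4 time slots are needed.
Using 4 time slots: Calculus=3, Art=4, Econ=2, Civics=1, Statistics=3. Every pair that conflicts lands in different time slots.

4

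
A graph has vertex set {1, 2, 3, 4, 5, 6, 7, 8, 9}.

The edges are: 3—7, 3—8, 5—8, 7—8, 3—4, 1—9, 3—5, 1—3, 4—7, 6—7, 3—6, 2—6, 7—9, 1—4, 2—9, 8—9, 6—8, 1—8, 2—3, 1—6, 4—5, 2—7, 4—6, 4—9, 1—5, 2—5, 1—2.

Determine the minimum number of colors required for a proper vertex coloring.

4

1, 2, 3, 5 form a clique, so at least 4 colors are needed.
4 colors suffice: color a → {1, 7}; color b → {3, 9}; color c → {2, 4, 8}; color d → {5, 6}. Every edge joins two different colors.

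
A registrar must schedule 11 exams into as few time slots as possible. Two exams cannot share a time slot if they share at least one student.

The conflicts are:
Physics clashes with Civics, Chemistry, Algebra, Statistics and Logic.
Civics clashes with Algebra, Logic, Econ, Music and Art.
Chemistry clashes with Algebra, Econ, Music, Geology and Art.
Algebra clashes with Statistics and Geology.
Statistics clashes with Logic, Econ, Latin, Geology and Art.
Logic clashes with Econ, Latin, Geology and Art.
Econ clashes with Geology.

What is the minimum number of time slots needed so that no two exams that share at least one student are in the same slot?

Statistics, Logic, Econ, Geology all conflict with each other, so at least 4 time slots are needed.
4 time slots suffice: time slot 1 → {Civics, Chemistry, Statistics}; time slot 2 → {Algebra, Logic, Music}; time slot 3 → {Physics, Econ, Latin, Art}; time slot 4 → {Geology}. No two conflicting exams share a time slot.

4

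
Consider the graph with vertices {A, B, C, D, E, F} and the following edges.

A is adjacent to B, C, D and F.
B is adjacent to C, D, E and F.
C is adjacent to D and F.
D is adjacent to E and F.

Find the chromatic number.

A, B, C, D, F are pairwise adjacent (a clique of size 5), so at least 5 colors are needed.
5 colors suffice: color 1 → {B}; color 2 → {D}; color 3 → {E, F}; color 4 → {C}; color 5 → {A}. No two adjacent vertices share a color.

5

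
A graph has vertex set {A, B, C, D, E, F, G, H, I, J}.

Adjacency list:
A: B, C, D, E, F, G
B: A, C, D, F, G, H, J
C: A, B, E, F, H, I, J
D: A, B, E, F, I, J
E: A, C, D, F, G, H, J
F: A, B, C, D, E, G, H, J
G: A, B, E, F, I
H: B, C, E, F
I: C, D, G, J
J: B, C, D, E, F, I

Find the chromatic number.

A, B, D, F are mutually adjacent (a clique of size 4), so at least 4 colors are needed.
4 colors suffice: color 1 → {F, I}; color 2 → {B, E}; color 3 → {C, D, G}; color 4 → {A, H, J}. Each edge has distinct colors on its endpoints.

4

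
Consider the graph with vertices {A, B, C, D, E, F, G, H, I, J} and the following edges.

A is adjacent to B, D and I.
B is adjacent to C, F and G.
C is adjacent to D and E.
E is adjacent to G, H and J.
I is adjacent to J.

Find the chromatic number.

2

B and G are adjacent, so at least 2 colors are needed.
2 colors suffice: color 1 → {B, D, E, I}; color 2 → {A, C, F, G, H, J}. Each edge has distinct colors on its endpoints.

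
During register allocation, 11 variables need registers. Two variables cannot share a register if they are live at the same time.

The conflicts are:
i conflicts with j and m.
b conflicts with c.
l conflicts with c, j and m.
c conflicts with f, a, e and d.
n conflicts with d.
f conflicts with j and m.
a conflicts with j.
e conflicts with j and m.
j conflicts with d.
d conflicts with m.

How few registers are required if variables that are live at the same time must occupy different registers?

j and d conflict, so at least 2 registers are needed.
2 registers suffice: register 1 → {c, n, j, m}; register 2 → {i, b, l, f, a, e, d}. Every pair that conflicts lands in different registers.

2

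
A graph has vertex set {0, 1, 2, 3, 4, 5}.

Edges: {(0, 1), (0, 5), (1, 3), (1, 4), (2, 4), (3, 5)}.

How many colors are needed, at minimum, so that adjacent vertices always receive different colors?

2

1 and 4 are adjacent, so at least 2 colors are needed.
2 colors suffice: color a → {1, 2, 5}; color b → {0, 3, 4}. Each edge has distinct colors on its endpoints.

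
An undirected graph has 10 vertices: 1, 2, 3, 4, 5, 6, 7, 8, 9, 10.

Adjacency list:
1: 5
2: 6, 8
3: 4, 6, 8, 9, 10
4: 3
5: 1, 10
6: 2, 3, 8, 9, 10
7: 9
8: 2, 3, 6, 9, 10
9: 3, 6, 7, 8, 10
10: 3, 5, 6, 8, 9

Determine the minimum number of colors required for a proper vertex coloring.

5

3, 6, 8, 9, 10 are mutually adjacent (a clique of size 5), so at least 5 colors are needed.
One proper 5-coloring: 1=blue, 2=blue, 3=yellow, 4=red, 5=red, 6=red, 7=red, 8=green, 9=purple, 10=blue. No two adjacent vertices share a color.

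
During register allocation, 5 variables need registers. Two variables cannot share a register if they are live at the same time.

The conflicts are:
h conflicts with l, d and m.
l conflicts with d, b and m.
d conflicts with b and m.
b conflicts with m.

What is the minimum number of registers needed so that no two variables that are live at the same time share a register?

4

h, l, d, m all conflict with each other, so at least 4 registers are needed.
4 registers suffice: register 1 → {d}; register 2 → {m}; register 3 → {l}; register 4 → {h, b}. Each listed conflict is separated.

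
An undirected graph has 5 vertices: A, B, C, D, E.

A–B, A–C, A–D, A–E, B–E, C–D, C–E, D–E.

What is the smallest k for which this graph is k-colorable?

4

A, C, D, E are pairwise adjacent (a clique of size 4), so at least 4 colors are needed.
A valid assignment using 4 colors: A=2, B=3, C=4, D=3, E=1. Every edge joins two different colors.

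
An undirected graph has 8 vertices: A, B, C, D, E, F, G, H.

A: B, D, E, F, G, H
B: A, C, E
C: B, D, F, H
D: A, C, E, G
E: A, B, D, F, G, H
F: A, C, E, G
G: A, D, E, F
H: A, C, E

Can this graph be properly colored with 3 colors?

A, D, E, G are pairwise adjacent (a clique of size 4), so at least 4 colors are needed.
So 3 colors are not enough.

No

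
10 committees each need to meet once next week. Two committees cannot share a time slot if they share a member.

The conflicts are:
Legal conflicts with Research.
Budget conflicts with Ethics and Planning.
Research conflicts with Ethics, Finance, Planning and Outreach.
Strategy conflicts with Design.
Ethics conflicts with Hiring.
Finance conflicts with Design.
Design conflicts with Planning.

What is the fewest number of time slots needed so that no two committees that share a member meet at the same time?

Design and Planning conflict, so at least 2 time slots are needed.
2 time slots suffice: time slot 1 → {Budget, Research, Design, Hiring}; time slot 2 → {Legal, Strategy, Ethics, Finance, Planning, Outreach}. Each listed conflict is separated.

2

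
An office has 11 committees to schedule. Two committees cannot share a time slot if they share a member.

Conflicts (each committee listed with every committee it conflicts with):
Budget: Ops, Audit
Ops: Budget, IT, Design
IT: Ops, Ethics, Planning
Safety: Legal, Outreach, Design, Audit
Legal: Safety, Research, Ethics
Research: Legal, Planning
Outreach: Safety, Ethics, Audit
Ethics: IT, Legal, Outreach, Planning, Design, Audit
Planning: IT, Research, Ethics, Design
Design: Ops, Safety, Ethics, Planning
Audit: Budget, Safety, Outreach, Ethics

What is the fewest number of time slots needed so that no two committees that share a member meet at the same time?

3

IT, Ethics, Planning are mutually in conflict, so at least 3 time slots are needed.
Using 3 time slots: Budget=3, Ops=1, IT=2, Safety=1, Legal=2, Research=1, Outreach=3, Ethics=1, Planning=3, Design=2, Audit=2. No two conflicting committees share a time slot.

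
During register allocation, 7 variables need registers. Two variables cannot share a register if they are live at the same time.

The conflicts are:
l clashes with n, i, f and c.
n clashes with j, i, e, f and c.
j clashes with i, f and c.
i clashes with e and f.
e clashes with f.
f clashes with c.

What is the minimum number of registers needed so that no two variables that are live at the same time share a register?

4

l, n, f, c pairwise conflict, so at least 4 registers are needed.
4 registers suffice: register 1 → {n}; register 2 → {f}; register 3 → {i, c}; register 4 → {l, j, e}. No two conflicting variables share a register.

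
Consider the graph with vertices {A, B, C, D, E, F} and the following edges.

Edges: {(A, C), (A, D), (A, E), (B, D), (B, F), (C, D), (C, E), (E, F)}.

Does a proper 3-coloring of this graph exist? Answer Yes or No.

The chromatic number is 3. A, C, D are pairwise adjacent, so at least 3 colors are needed.
One proper 3-coloring: A=blue, B=red, C=red, D=green, E=green, F=blue.
That is already a proper 3-coloring.

Yes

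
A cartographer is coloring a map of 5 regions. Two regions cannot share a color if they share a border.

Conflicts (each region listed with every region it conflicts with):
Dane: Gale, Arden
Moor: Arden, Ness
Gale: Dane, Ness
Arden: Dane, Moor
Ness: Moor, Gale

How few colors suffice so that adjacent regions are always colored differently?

The cycle Arden-Moor-Ness-Gale-Dane-Arden has odd length 5, so it cannot be 2-colored; at least 3 colors are needed.
A valid assignment using 3 colors: Dane=2, Moor=2, Gale=3, Arden=1, Ness=1. Every pair that conflicts lands in different colors.

3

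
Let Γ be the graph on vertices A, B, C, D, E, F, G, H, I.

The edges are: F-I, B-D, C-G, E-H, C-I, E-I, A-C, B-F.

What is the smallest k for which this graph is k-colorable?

2

E and H are adjacent, so at least 2 colors are needed.
2 colors suffice: color red → {C, D, E, F}; color blue → {A, B, G, H, I}. Each edge has distinct colors on its endpoints.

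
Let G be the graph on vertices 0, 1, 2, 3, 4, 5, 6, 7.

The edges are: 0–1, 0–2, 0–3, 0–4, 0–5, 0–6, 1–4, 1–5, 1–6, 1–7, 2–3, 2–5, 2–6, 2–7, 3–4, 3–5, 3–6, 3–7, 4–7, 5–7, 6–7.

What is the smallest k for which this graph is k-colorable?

2, 3, 5, 7 form a clique, so at least 4 colors are needed.
4 colors suffice: color a → {0, 7}; color b → {1, 3}; color c → {2, 4}; color d → {5, 6}. Every edge joins two different colors.

4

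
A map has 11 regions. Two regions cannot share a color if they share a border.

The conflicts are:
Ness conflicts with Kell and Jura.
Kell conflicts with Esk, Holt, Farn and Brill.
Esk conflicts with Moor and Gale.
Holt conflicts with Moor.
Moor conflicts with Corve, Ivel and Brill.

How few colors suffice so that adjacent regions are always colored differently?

2

Moor and Ivel conflict, so at least 2 colors are needed.
A valid assignment using 2 colors: Ness=2, Kell=1, Esk=2, Holt=2, Moor=1, Jura=1, Corve=2, Ivel=2, Farn=2, Brill=2, Gale=1. Every pair that conflicts lands in different colors.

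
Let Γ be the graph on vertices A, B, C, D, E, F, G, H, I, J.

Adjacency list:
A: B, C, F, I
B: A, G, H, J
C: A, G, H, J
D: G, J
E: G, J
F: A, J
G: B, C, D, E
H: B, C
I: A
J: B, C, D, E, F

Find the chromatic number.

2

B and H are adjacent, so at least 2 colors are needed.
A valid assignment using 2 colors: A=red, B=blue, C=blue, D=blue, E=blue, F=blue, G=red, H=red, I=blue, J=red. Each edge has distinct colors on its endpoints.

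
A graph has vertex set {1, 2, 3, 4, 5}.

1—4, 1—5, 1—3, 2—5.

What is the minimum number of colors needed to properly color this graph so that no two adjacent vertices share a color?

2

1 and 5 are adjacent, so at least 2 colors are needed.
2 colors suffice: color red → {1, 2}; color blue → {3, 4, 5}. No two adjacent vertices share a color.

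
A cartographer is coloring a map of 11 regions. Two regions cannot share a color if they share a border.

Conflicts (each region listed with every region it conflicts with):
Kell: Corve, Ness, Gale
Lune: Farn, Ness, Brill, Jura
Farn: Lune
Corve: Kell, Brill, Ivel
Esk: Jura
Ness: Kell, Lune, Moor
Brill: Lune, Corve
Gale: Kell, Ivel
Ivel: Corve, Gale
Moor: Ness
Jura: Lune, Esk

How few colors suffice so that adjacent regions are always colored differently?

3

The cycle Kell-Ness-Lune-Brill-Corve-Kell has odd length 5, so it cannot be 2-colored; at least 3 colors are needed.
3 colors suffice: Kell=2, Lune=1, Farn=2, Corve=1, Esk=1, Ness=3, Brill=2, Gale=1, Ivel=2, Moor=1, Jura=2. Every pair that conflicts lands in different colors.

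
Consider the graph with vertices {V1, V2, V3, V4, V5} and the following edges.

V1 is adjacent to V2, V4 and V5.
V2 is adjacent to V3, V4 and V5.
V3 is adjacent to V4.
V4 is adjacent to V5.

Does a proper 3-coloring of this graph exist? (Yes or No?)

No

V1, V2, V4, V5 are pairwise adjacent (a clique of size 4), so at least 4 colors are needed.
So 3 colors are not enough.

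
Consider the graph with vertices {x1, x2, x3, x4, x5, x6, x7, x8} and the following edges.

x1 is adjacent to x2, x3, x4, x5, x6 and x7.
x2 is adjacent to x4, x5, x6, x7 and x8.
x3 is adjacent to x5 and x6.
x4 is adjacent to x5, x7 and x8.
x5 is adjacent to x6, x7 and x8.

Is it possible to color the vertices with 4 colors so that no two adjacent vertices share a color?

No

x1, x2, x4, x5, x7 are pairwise adjacent (a clique of size 5), so at least 5 colors are needed.
So 4 colors are not enough.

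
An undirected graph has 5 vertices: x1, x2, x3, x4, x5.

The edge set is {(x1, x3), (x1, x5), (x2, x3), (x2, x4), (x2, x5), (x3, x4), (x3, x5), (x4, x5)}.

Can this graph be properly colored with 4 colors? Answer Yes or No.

The chromatic number is 4. x2, x3, x4, x5 form a clique, so at least 4 colors are needed.
A valid assignment using 4 colors: x1=3, x2=4, x3=1, x4=3, x5=2.
That is already a proper 4-coloring.

Yes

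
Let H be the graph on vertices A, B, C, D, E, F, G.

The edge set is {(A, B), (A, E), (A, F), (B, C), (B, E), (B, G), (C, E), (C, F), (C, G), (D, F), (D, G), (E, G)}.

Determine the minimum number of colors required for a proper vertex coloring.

B, C, E, G form a clique, so at least 4 colors are needed.
4 colors suffice: color red → {B, F}; color blue → {A, C, D}; color green → {G}; color yellow → {E}. Every edge joins two different colors.

4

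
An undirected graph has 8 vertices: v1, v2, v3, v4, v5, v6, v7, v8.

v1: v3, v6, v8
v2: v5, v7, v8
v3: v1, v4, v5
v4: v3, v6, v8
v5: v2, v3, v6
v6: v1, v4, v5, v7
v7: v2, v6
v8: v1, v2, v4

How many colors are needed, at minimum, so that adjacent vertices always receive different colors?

3

The cycle v8-v1-v6-v7-v2-v8 has odd length 5, so it cannot be 2-colored; at least 3 colors are needed.
3 colors suffice: color 1 → {v2, v3, v6}; color 2 → {v1, v4, v5, v7}; color 3 → {v8}. Each edge has distinct colors on its endpoints.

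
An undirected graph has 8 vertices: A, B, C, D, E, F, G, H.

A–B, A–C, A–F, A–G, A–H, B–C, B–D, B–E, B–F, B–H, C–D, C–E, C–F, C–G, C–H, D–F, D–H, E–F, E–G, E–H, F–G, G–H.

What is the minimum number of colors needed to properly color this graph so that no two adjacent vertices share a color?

B, C, D, H are pairwise adjacent (a clique of size 4), so at least 4 colors are needed.
4 colors suffice: color 1 → {C}; color 2 → {F, H}; color 3 → {B, G}; color 4 → {A, D, E}. Each edge has distinct colors on its endpoints.

4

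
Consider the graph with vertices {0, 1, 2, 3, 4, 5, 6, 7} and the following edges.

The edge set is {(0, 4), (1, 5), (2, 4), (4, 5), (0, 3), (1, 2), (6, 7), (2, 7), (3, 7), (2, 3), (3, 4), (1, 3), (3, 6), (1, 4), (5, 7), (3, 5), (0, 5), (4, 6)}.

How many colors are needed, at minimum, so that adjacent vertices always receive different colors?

4

0, 3, 4, 5 form a clique, so at least 4 colors are needed.
4 colors suffice: color a → {3}; color b → {4, 7}; color c → {2, 5, 6}; color d → {0, 1}. No two adjacent vertices share a color.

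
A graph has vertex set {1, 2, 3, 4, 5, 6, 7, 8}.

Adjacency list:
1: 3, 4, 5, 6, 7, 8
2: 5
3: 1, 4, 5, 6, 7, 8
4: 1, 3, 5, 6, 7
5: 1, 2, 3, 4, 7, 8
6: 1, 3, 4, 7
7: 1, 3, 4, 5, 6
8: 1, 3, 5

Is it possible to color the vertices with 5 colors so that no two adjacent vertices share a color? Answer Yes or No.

Yes

The chromatic number is 5. 1, 3, 4, 6, 7 are mutually adjacent (a clique of size 5), so at least 5 colors are needed.
A valid assignment using 5 colors: 1=a, 2=a, 3=c, 4=d, 5=b, 6=b, 7=e, 8=d.
That is already a proper 5-coloring.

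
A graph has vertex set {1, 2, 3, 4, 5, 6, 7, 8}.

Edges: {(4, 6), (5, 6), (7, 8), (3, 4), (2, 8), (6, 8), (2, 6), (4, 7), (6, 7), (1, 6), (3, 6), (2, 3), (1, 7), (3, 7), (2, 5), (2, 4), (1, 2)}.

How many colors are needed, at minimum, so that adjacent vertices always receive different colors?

4

2, 3, 4, 6 are mutually adjacent (a clique of size 4), so at least 4 colors are needed.
A valid assignment using 4 colors: 1=green, 2=blue, 3=green, 4=yellow, 5=green, 6=red, 7=blue, 8=green. No two adjacent vertices share a color.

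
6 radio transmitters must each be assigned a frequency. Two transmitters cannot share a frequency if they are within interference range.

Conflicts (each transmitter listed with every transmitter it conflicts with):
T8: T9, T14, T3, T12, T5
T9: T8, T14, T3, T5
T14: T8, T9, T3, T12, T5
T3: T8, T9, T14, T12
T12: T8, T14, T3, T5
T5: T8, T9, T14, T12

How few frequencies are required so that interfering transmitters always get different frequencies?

T8, T14, T3, T12 all conflict with each other, so at least 4 frequencies are needed.
4 frequencies suffice: frequency 1 → {T14}; frequency 2 → {T8}; frequency 3 → {T3, T5}; frequency 4 → {T9, T12}. Every pair that conflicts lands in different frequencies.

4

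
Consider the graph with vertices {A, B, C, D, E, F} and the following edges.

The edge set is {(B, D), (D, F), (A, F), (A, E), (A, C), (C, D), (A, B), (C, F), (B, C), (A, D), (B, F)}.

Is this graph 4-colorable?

No

A, B, C, D, F form a clique, so at least 5 colors are needed.
So 4 colors are not enough.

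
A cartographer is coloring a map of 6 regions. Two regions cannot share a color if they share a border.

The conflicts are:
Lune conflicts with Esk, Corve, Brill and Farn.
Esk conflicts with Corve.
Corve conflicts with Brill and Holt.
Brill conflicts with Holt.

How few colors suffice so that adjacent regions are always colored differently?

3

Lune, Esk, Corve are mutually in conflict, so at least 3 colors are needed.
3 colors suffice: color 1 → {Lune, Holt}; color 2 → {Corve, Farn}; color 3 → {Esk, Brill}. Every pair that conflicts lands in different colors.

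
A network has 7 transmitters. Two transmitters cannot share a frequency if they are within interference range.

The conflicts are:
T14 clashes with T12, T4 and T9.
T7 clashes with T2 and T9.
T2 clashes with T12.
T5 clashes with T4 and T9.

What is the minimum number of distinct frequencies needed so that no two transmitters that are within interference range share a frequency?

The cycle T12-T2-T7-T9-T14-T12 has odd length 5, so it cannot be 2-colored; at least 3 frequencies are needed.
Using 3 frequencies: T14=2, T7=2, T2=3, T5=2, T12=1, T4=1, T9=1. Each listed conflict is separated.

3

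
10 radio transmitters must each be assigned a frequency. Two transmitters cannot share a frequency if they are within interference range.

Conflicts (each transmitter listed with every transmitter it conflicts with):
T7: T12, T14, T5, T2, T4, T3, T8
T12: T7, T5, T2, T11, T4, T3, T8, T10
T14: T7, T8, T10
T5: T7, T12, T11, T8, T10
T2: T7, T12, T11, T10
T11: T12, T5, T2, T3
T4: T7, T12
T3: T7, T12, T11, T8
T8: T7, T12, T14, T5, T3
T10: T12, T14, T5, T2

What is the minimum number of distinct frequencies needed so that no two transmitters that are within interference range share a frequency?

T7, T12, T5, T8 pairwise conflict, so at least 4 frequencies are needed.
4 frequencies suffice: T7=2, T12=1, T14=1, T5=3, T2=3, T11=2, T4=3, T3=3, T8=4, T10=2. Each listed conflict is separated.

4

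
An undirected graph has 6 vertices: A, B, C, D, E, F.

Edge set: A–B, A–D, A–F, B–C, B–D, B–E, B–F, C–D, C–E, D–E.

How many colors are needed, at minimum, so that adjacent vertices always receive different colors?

4

B, C, D, E are mutually adjacent (a clique of size 4), so at least 4 colors are needed.
A valid assignment using 4 colors: A=green, B=red, C=yellow, D=blue, E=green, F=blue. No two adjacent vertices share a color.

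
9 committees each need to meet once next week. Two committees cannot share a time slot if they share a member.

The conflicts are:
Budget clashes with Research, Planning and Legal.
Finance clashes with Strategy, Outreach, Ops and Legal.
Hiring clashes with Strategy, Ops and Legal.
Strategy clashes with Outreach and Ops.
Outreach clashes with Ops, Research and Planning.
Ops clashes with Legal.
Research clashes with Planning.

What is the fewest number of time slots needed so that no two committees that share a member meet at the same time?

Finance, Strategy, Outreach, Ops all conflict with each other, so at least 4 time slots are needed.
4 time slots suffice: Budget=2, Finance=3, Hiring=3, Strategy=4, Outreach=1, Ops=2, Research=3, Planning=4, Legal=1. Each listed conflict is separated.

4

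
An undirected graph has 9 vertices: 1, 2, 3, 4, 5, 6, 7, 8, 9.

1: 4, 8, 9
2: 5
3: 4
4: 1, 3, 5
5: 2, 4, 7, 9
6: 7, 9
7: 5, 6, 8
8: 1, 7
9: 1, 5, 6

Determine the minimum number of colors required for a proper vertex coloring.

The cycle 1-4-5-7-8-1 has odd length 5, so it cannot be 2-colored; at least 3 colors are needed.
One proper 3-coloring: 1=red, 2=blue, 3=red, 4=blue, 5=red, 6=red, 7=blue, 8=green, 9=blue. Each edge has distinct colors on its endpoints.

3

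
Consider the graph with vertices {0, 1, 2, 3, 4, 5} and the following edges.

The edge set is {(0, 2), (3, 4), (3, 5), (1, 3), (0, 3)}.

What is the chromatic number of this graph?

3 and 4 are adjacent, so at least 2 colors are needed.
2 colors suffice: color red → {2, 3}; color blue → {0, 1, 4, 5}. Each edge has distinct colors on its endpoints.

2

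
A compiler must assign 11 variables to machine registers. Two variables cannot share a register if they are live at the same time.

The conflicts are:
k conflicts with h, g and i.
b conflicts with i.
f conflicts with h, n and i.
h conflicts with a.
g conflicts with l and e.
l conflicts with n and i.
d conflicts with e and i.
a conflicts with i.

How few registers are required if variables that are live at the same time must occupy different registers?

The cycle e-g-l-i-d-e has odd length 5, so it cannot be 2-colored; at least 3 registers are needed.
3 registers suffice: register 1 → {h, g, n, i}; register 2 → {k, b, f, l, d, a}; register 3 → {e}. No two conflicting variables share a register.

3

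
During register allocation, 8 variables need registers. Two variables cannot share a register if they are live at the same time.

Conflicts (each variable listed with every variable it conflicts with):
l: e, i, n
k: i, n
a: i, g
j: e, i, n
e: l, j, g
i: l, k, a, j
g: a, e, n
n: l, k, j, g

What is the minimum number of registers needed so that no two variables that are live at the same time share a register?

3

The cycle j-n-g-a-i-j has odd length 5, so it cannot be 2-colored; at least 3 registers are needed.
3 registers suffice: register 1 → {e, i, n}; register 2 → {l, k, j, g}; register 3 → {a}. Every pair that conflicts lands in different registers.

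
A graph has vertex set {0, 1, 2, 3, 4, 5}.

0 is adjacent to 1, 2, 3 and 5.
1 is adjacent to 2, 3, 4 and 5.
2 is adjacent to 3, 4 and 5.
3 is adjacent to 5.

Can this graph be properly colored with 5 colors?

The chromatic number is 5. 0, 1, 2, 3, 5 are mutually adjacent (a clique of size 5), so at least 5 colors are needed.
5 colors suffice: color red → {2}; color blue → {1}; color green → {0, 4}; color yellow → {3}; color purple → {5}.
That is already a proper 5-coloring.

Yes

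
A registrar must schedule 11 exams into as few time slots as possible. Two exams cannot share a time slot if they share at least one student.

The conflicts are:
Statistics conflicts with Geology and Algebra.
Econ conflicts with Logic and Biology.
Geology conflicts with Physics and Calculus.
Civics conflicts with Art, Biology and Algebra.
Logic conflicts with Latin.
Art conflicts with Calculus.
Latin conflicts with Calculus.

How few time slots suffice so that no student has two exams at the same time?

3

The cycle Logic-Econ-Biology-Civics-Art-Calculus-Latin-Logic has odd length 7, so it cannot be 2-colored; at least 3 time slots are needed.
3 time slots suffice: time slot 1 → {Geology, Civics, Logic}; time slot 2 → {Biology, Physics, Algebra, Calculus}; time slot 3 → {Statistics, Econ, Art, Latin}. Each listed conflict is separated.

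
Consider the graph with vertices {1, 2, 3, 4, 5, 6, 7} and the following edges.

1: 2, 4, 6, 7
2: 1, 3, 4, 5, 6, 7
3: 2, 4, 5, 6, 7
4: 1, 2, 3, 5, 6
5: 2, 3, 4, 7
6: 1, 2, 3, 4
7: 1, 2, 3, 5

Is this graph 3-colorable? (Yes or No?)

No

2, 3, 5, 7 form a clique, so at least 4 colors are needed.
So 3 colors are not enough.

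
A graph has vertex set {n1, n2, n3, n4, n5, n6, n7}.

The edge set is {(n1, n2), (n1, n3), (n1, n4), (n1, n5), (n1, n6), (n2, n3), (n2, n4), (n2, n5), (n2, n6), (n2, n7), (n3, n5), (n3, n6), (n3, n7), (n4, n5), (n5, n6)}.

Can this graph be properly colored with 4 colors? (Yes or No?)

n1, n2, n3, n5, n6 form a clique, so at least 5 colors are needed.
So 4 colors are not enough.

No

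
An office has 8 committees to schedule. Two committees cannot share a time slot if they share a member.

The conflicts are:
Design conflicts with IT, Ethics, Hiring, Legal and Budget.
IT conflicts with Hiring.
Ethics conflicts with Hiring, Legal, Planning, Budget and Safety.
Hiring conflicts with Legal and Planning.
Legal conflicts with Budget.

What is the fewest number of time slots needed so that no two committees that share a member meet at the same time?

Design, Ethics, Legal, Budget all conflict with each other, so at least 4 time slots are needed.
A valid assignment using 4 time slots: Design=2, IT=1, Ethics=1, Hiring=3, Legal=4, Planning=2, Budget=3, Safety=2. No two conflicting committees share a time slot.

4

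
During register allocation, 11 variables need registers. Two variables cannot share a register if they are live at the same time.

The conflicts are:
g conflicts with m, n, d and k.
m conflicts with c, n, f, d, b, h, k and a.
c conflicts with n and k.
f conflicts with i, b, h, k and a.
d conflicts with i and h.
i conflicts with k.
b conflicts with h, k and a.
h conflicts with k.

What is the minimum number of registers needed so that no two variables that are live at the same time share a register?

m, f, b, h, k are mutually in conflict, so at least 5 registers are needed.
5 registers suffice: register 1 → {m, i}; register 2 → {n, d, k, a}; register 3 → {g, c, f}; register 4 → {h}; register 5 → {b}. Each listed conflict is separated.

5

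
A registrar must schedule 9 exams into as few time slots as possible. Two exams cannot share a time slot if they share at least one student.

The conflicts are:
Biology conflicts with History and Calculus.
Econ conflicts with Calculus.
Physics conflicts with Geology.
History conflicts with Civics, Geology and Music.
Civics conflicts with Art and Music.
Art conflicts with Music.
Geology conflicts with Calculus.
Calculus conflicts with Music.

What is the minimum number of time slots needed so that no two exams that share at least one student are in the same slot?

History, Civics, Music pairwise conflict, so at least 3 time slots are needed.
3 time slots suffice: time slot 1 → {Physics, History, Art, Calculus}; time slot 2 → {Biology, Econ, Geology, Music}; time slot 3 → {Civics}. Each listed conflict is separated.

3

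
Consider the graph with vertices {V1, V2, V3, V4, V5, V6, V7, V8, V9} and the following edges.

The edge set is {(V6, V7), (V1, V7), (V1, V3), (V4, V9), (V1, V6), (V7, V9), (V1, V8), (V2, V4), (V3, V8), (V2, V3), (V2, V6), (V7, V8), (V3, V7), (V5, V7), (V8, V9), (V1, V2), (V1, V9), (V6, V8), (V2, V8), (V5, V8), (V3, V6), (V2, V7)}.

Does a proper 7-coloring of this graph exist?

The chromatic number is 6. V1, V2, V3, V6, V7, V8 are pairwise adjacent (a clique of size 6), so at least 6 colors are needed.
6 colors suffice: V1=3, V2=4, V3=6, V4=1, V5=3, V6=5, V7=1, V8=2, V9=4.
Since 7 ≥ 6, a proper 7-coloring certainly exists.

Yes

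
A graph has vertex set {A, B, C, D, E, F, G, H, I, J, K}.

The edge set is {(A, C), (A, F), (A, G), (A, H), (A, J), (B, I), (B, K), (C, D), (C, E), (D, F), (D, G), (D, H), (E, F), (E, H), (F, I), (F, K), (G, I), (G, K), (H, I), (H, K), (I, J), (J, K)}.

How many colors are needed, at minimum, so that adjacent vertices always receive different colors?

B and K are adjacent, so at least 2 colors are needed.
2 colors suffice: color red → {A, D, E, I, K}; color blue → {B, C, F, G, H, J}. Each edge has distinct colors on its endpoints.

2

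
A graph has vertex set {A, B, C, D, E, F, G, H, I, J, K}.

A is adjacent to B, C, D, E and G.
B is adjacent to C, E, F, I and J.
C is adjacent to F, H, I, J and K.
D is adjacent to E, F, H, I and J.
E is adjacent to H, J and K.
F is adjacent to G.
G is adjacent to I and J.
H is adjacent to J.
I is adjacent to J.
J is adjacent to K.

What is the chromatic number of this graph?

4

D, E, H, J are pairwise adjacent (a clique of size 4), so at least 4 colors are needed.
One proper 4-coloring: A=1, B=4, C=2, D=2, E=3, F=1, G=2, H=4, I=3, J=1, K=4. Every edge joins two different colors.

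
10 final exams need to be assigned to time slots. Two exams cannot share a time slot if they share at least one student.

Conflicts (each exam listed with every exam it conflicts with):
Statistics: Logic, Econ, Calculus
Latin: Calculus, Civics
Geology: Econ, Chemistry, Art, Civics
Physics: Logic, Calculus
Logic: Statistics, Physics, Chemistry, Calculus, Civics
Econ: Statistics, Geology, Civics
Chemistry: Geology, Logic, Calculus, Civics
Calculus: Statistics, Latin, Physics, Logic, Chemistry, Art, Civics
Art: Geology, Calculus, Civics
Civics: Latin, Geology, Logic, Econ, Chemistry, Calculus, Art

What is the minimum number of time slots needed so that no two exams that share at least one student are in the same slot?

4

Logic, Chemistry, Calculus, Civics are mutually in conflict, so at least 4 time slots are needed.
A valid assignment using 4 time slots: Statistics=2, Latin=3, Geology=1, Physics=2, Logic=3, Econ=3, Chemistry=4, Calculus=1, Art=3, Civics=2. Every pair that conflicts lands in different time slots.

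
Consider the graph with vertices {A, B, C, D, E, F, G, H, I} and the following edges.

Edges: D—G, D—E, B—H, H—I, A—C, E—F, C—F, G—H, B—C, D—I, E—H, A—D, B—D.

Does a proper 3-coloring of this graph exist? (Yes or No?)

The chromatic number is 3. The cycle F-C-A-D-E-F has odd length 5, so it cannot be 2-colored; at least 3 colors are needed.
3 colors suffice: color red → {C, D, H}; color blue → {A, B, E, G, I}; color green → {F}.
That is already a proper 3-coloring.

Yes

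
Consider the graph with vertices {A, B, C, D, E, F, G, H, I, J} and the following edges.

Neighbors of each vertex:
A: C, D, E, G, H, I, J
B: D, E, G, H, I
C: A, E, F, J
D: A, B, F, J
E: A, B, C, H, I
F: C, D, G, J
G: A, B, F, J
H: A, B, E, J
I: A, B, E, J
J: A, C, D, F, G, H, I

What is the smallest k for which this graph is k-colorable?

A, I, J form a triangle, so at least 3 colors are needed.
3 colors suffice: color 1 → {A, B, F}; color 2 → {E, J}; color 3 → {C, D, G, H, I}. No two adjacent vertices share a color.

3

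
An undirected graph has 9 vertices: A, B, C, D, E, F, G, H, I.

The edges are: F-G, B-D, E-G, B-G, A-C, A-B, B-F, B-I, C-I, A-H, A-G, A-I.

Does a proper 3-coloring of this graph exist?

Yes

The chromatic number is 3. A, B, I are pairwise adjacent, so at least 3 colors are needed.
A valid assignment using 3 colors: A=blue, B=red, C=red, D=blue, E=red, F=blue, G=green, H=red, I=green.
That is already a proper 3-coloring.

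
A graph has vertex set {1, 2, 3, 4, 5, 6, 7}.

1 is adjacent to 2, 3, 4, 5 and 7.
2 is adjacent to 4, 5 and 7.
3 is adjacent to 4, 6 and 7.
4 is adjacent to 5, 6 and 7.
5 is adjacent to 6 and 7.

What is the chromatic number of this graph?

1, 2, 4, 5, 7 are mutually adjacent (a clique of size 5), so at least 5 colors are needed.
5 colors suffice: color red → {4}; color blue → {1, 6}; color green → {3, 5}; color yellow → {7}; color purple → {2}. Every edge joins two different colors.

5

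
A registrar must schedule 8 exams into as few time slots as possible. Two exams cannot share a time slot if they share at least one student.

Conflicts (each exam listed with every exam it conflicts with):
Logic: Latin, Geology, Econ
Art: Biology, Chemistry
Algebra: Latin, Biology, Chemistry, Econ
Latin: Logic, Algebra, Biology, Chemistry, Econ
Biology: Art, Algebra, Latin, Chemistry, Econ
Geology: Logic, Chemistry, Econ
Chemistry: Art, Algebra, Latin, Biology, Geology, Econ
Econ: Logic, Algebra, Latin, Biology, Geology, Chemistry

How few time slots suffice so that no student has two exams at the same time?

Algebra, Latin, Biology, Chemistry, Econ are mutually in conflict, so at least 5 time slots are needed.
5 time slots suffice: time slot 1 → {Logic, Chemistry}; time slot 2 → {Art, Econ}; time slot 3 → {Biology, Geology}; time slot 4 → {Latin}; time slot 5 → {Algebra}. No two conflicting exams share a time slot.

5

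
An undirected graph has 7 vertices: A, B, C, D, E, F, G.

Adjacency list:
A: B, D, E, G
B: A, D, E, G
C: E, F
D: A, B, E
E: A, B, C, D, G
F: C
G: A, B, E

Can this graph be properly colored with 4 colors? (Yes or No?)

Yes

The chromatic number is 4. A, B, D, E are pairwise adjacent (a clique of size 4), so at least 4 colors are needed.
One proper 4-coloring: A=3, B=2, C=2, D=4, E=1, F=1, G=4.
That is already a proper 4-coloring.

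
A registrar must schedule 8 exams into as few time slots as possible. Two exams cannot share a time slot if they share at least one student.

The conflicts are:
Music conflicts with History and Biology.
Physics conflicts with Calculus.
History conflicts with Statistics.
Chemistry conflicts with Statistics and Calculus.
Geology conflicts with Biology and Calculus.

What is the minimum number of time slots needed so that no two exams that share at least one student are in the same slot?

The cycle Statistics-Chemistry-Calculus-Geology-Biology-Music-History-Statistics has odd length 7, so it cannot be 2-colored; at least 3 time slots are needed.
A valid assignment using 3 time slots: Music=2, Physics=2, History=1, Chemistry=2, Statistics=3, Geology=2, Biology=1, Calculus=1. No two conflicting exams share a time slot.

3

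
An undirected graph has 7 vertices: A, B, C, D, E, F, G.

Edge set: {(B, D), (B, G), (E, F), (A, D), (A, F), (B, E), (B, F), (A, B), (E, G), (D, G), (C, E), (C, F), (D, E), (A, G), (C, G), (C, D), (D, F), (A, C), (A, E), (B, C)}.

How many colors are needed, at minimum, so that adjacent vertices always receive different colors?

A, B, C, D, E, F form a clique, so at least 6 colors are needed.
A valid assignment using 6 colors: A=4, B=2, C=5, D=1, E=3, F=6, G=6. Every edge joins two different colors.

6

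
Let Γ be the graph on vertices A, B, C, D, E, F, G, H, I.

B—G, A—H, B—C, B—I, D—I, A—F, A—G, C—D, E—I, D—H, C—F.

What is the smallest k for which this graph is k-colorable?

The cycle C-D-H-A-F-C has odd length 5, so it cannot be 2-colored; at least 3 colors are needed.
A valid assignment using 3 colors: A=red, B=blue, C=red, D=blue, E=blue, F=blue, G=green, H=green, I=red. Every edge joins two different colors.

3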